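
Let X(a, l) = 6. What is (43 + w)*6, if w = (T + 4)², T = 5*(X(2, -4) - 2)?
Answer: 3714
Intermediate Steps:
T = 20 (T = 5*(6 - 2) = 5*4 = 20)
w = 576 (w = (20 + 4)² = 24² = 576)
(43 + w)*6 = (43 + 576)*6 = 619*6 = 3714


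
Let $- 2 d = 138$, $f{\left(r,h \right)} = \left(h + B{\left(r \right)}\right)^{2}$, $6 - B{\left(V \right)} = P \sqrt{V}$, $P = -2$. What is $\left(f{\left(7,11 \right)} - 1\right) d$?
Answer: $-21804 - 4692 \sqrt{7} \approx -34218.0$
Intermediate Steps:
$B{\left(V \right)} = 6 + 2 \sqrt{V}$ ($B{\left(V \right)} = 6 - - 2 \sqrt{V} = 6 + 2 \sqrt{V}$)
$f{\left(r,h \right)} = \left(6 + h + 2 \sqrt{r}\right)^{2}$ ($f{\left(r,h \right)} = \left(h + \left(6 + 2 \sqrt{r}\right)\right)^{2} = \left(6 + h + 2 \sqrt{r}\right)^{2}$)
$d = -69$ ($d = \left(- \frac{1}{2}\right) 138 = -69$)
$\left(f{\left(7,11 \right)} - 1\right) d = \left(\left(6 + 11 + 2 \sqrt{7}\right)^{2} - 1\right) \left(-69\right) = \left(\left(17 + 2 \sqrt{7}\right)^{2} - 1\right) \left(-69\right) = \left(-1 + \left(17 + 2 \sqrt{7}\right)^{2}\right) \left(-69\right) = 69 - 69 \left(17 + 2 \sqrt{7}\right)^{2}$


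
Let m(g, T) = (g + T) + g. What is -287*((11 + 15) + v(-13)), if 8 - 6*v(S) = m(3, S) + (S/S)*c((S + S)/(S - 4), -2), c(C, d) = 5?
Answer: -23821/3 ≈ -7940.3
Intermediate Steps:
m(g, T) = T + 2*g (m(g, T) = (T + g) + g = T + 2*g)
v(S) = -½ - S/6 (v(S) = 4/3 - ((S + 2*3) + (S/S)*5)/6 = 4/3 - ((S + 6) + 1*5)/6 = 4/3 - ((6 + S) + 5)/6 = 4/3 - (11 + S)/6 = 4/3 + (-11/6 - S/6) = -½ - S/6)
-287*((11 + 15) + v(-13)) = -287*((11 + 15) + (-½ - ⅙*(-13))) = -287*(26 + (-½ + 13/6)) = -287*(26 + 5/3) = -287*83/3 = -23821/3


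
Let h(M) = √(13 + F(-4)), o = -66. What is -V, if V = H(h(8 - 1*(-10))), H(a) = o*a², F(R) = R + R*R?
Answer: 1650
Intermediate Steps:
F(R) = R + R²
h(M) = 5 (h(M) = √(13 - 4*(1 - 4)) = √(13 - 4*(-3)) = √(13 + 12) = √25 = 5)
H(a) = -66*a²
V = -1650 (V = -66*5² = -66*25 = -1650)
-V = -1*(-1650) = 1650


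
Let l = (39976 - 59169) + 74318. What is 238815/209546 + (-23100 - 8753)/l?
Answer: 6490008137/11551223250 ≈ 0.56185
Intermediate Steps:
l = 55125 (l = -19193 + 74318 = 55125)
238815/209546 + (-23100 - 8753)/l = 238815/209546 + (-23100 - 8753)/55125 = 238815*(1/209546) - 31853*1/55125 = 238815/209546 - 31853/55125 = 6490008137/11551223250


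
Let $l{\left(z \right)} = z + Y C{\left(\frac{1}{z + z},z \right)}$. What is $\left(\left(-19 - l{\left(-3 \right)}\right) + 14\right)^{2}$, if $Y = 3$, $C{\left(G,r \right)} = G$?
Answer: $\frac{9}{4} \approx 2.25$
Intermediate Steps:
$l{\left(z \right)} = z + \frac{3}{2 z}$ ($l{\left(z \right)} = z + \frac{3}{z + z} = z + \frac{3}{2 z}$)
$\left(\left(-19 - l{\left(-3 \right)}\right) + 14\right)^{2} = \left(\left(-19 - \left(-3 + \frac{3}{2 \left(-3\right)}\right)\right) + 14\right)^{2} = \left(\left(-19 - \left(-3 + \frac{3}{2} \left(- \frac{1}{3}\right)\right)\right) + 14\right)^{2} = \left(\left(-19 - \left(-3 - \frac{1}{2}\right)\right) + 14\right)^{2} = \left(\left(-19 - - \frac{7}{2}\right) + 14\right)^{2} = \left(\left(-19 + \frac{7}{2}\right) + 14\right)^{2} = \left(- \frac{31}{2} + 14\right)^{2} = \left(- \frac{3}{2}\right)^{2} = \frac{9}{4}$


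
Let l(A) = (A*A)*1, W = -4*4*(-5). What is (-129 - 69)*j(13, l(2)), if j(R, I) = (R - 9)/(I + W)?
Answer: -66/7 ≈ -9.4286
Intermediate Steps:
W = 80 (W = -16*(-5) = 80)
l(A) = A**2 (l(A) = A**2*1 = A**2)
j(R, I) = (-9 + R)/(80 + I) (j(R, I) = (R - 9)/(I + 80) = (-9 + R)/(80 + I))
(-129 - 69)*j(13, l(2)) = (-129 - 69)*((-9 + 13)/(80 + 2**2)) = -198*4/(80 + 4) = -198*4/84 = -33*4/14 = -198*1/21 = -66/7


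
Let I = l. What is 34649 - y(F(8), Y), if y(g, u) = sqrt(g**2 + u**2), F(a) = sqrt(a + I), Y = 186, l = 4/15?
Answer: 34649 - 2*sqrt(1946490)/15 ≈ 34463.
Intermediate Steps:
l = 4/15 (l = 4*(1/15) = 4/15 ≈ 0.26667)
I = 4/15 ≈ 0.26667
F(a) = sqrt(4/15 + a) (F(a) = sqrt(a + 4/15) = sqrt(4/15 + a))
34649 - y(F(8), Y) = 34649 - sqrt((sqrt(60 + 225*8)/15)**2 + 186**2) = 34649 - sqrt((sqrt(60 + 1800)/15)**2 + 34596) = 34649 - sqrt((sqrt(1860)/15)**2 + 34596) = 34649 - sqrt(((2*sqrt(465))/15)**2 + 34596) = 34649 - sqrt((2*sqrt(465)/15)**2 + 34596) = 34649 - sqrt(124/15 + 34596) = 34649 - sqrt(519064/15) = 34649 - 2*sqrt(1946490)/15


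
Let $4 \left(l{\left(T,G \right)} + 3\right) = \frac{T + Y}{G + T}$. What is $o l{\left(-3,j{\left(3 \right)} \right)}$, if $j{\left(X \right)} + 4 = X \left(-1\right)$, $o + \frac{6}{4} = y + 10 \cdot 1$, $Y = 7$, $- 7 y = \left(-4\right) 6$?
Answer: $- \frac{5177}{140} \approx -36.979$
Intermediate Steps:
$y = \frac{24}{7}$ ($y = - \frac{\left(-4\right) 6}{7} = \left(- \frac{1}{7}\right) \left(-24\right) = \frac{24}{7} \approx 3.4286$)
$o = \frac{167}{14}$ ($o = - \frac{3}{2} + \left(\frac{24}{7} + 10 \cdot 1\right) = - \frac{3}{2} + \left(\frac{24}{7} + 10\right) = - \frac{3}{2} + \frac{94}{7} = \frac{167}{14} \approx 11.929$)
$j{\left(X \right)} = -4 - X$ ($j{\left(X \right)} = -4 + X \left(-1\right) = -4 - X$)
$l{\left(T,G \right)} = -3 + \frac{7 + T}{4 \left(G + T\right)}$ ($l{\left(T,G \right)} = -3 + \frac{\left(T + 7\right) \frac{1}{G + T}}{4} = -3 + \frac{\left(7 + T\right) \frac{1}{G + T}}{4} = -3 + \frac{\frac{1}{G + T} \left(7 + T\right)}{4} = -3 + \frac{7 + T}{4 \left(G + T\right)}$)
$o l{\left(-3,j{\left(3 \right)} \right)} = \frac{167 \frac{7 - 12 \left(-4 - 3\right) - -33}{4 \left(\left(-4 - 3\right) - 3\right)}}{14} = \frac{167 \frac{7 - 12 \left(-4 - 3\right) + 33}{4 \left(\left(-4 - 3\right) - 3\right)}}{14} = \frac{167 \frac{7 - -84 + 33}{4 \left(-7 - 3\right)}}{14} = \frac{167 \frac{7 + 84 + 33}{4 \left(-10\right)}}{14} = \frac{167 \cdot \frac{1}{4} \left(- \frac{1}{10}\right) 124}{14} = \frac{167}{14} \left(- \frac{31}{10}\right) = - \frac{5177}{140}$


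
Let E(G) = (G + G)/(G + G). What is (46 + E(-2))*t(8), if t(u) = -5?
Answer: -235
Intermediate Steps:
E(G) = 1 (E(G) = (2*G)/((2*G)) = (2*G)*(1/(2*G)) = 1)
(46 + E(-2))*t(8) = (46 + 1)*(-5) = 47*(-5) = -235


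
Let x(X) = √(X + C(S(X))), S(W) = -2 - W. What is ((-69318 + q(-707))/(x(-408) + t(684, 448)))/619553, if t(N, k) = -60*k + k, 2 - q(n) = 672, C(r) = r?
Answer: 924961408/216425545645089 + 34994*I*√2/216425545645089 ≈ 4.2738e-6 + 2.2867e-10*I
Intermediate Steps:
q(n) = -670 (q(n) = 2 - 1*672 = 2 - 672 = -670)
t(N, k) = -59*k
x(X) = I*√2 (x(X) = √(X + (-2 - X)) = √(-2) = I*√2)
((-69318 + q(-707))/(x(-408) + t(684, 448)))/619553 = ((-69318 - 670)/(I*√2 - 59*448))/619553 = -69988/(I*√2 - 26432)*(1/619553) = -69988/(-26432 + I*√2)*(1/619553) = -69988/(619553*(-26432 + I*√2))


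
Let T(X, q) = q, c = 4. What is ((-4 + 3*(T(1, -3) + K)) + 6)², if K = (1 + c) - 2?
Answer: 4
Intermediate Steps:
K = 3 (K = (1 + 4) - 2 = 5 - 2 = 3)
((-4 + 3*(T(1, -3) + K)) + 6)² = ((-4 + 3*(-3 + 3)) + 6)² = ((-4 + 3*0) + 6)² = ((-4 + 0) + 6)² = (-4 + 6)² = 2² = 4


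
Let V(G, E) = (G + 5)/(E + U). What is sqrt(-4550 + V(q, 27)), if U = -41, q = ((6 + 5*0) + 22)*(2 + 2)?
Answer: I*sqrt(893438)/14 ≈ 67.516*I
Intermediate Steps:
q = 112 (q = ((6 + 0) + 22)*4 = (6 + 22)*4 = 28*4 = 112)
V(G, E) = (5 + G)/(-41 + E) (V(G, E) = (G + 5)/(E - 41) = (5 + G)/(-41 + E))
sqrt(-4550 + V(q, 27)) = sqrt(-4550 + (5 + 112)/(-41 + 27)) = sqrt(-4550 + 117/(-14)) = sqrt(-4550 - 1/14*117) = sqrt(-4550 - 117/14) = sqrt(-63817/14) = I*sqrt(893438)/14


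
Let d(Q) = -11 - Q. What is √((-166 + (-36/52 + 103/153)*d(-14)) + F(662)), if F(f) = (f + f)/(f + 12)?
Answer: I*√8191750403226/223431 ≈ 12.81*I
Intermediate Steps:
F(f) = 2*f/(12 + f) (F(f) = (2*f)/(12 + f) = 2*f/(12 + f))
√((-166 + (-36/52 + 103/153)*d(-14)) + F(662)) = √((-166 + (-36/52 + 103/153)*(-11 - 1*(-14))) + 2*662/(12 + 662)) = √((-166 + (-36*1/52 + 103*(1/153))*(-11 + 14)) + 2*662/674) = √((-166 + (-9/13 + 103/153)*3) + 2*662*(1/674)) = √((-166 - 38/1989*3) + 662/337) = √((-166 - 38/663) + 662/337) = √(-110096/663 + 662/337) = √(-36663446/223431) = I*√8191750403226/223431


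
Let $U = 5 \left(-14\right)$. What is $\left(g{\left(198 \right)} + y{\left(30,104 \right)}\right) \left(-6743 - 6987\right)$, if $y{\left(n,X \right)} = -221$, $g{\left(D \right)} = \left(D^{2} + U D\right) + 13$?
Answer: $-345117280$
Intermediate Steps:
$U = -70$
$g{\left(D \right)} = 13 + D^{2} - 70 D$ ($g{\left(D \right)} = \left(D^{2} - 70 D\right) + 13 = 13 + D^{2} - 70 D$)
$\left(g{\left(198 \right)} + y{\left(30,104 \right)}\right) \left(-6743 - 6987\right) = \left(\left(13 + 198^{2} - 13860\right) - 221\right) \left(-6743 - 6987\right) = \left(\left(13 + 39204 - 13860\right) - 221\right) \left(-13730\right) = \left(25357 - 221\right) \left(-13730\right) = 25136 \left(-13730\right) = -345117280$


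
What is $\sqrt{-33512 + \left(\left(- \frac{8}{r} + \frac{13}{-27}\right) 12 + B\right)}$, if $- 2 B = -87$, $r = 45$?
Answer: $\frac{i \sqrt{30128770}}{30} \approx 182.97 i$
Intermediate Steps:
$B = \frac{87}{2}$ ($B = \left(- \frac{1}{2}\right) \left(-87\right) = \frac{87}{2} \approx 43.5$)
$\sqrt{-33512 + \left(\left(- \frac{8}{r} + \frac{13}{-27}\right) 12 + B\right)} = \sqrt{-33512 + \left(\left(- \frac{8}{45} + \frac{13}{-27}\right) 12 + \frac{87}{2}\right)} = \sqrt{-33512 + \left(\left(\left(-8\right) \frac{1}{45} + 13 \left(- \frac{1}{27}\right)\right) 12 + \frac{87}{2}\right)} = \sqrt{-33512 + \left(\left(- \frac{8}{45} - \frac{13}{27}\right) 12 + \frac{87}{2}\right)} = \sqrt{-33512 + \left(\left(- \frac{89}{135}\right) 12 + \frac{87}{2}\right)} = \sqrt{-33512 + \left(- \frac{356}{45} + \frac{87}{2}\right)} = \sqrt{-33512 + \frac{3203}{90}} = \sqrt{- \frac{3012877}{90}} = \frac{i \sqrt{30128770}}{30}$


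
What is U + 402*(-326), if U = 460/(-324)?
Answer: -10615327/81 ≈ -1.3105e+5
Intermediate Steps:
U = -115/81 (U = 460*(-1/324) = -115/81 ≈ -1.4198)
U + 402*(-326) = -115/81 + 402*(-326) = -115/81 - 131052 = -10615327/81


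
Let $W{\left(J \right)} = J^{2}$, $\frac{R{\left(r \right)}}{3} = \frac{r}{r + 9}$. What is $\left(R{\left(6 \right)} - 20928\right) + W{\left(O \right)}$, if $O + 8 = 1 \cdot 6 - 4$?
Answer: $- \frac{104454}{5} \approx -20891.0$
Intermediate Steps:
$R{\left(r \right)} = \frac{3 r}{9 + r}$ ($R{\left(r \right)} = 3 \frac{r}{r + 9} = 3 \frac{r}{9 + r} = \frac{3 r}{9 + r}$)
$O = -6$ ($O = -8 + \left(1 \cdot 6 - 4\right) = -8 + \left(6 - 4\right) = -8 + 2 = -6$)
$\left(R{\left(6 \right)} - 20928\right) + W{\left(O \right)} = \left(3 \cdot 6 \frac{1}{9 + 6} - 20928\right) + \left(-6\right)^{2} = \left(3 \cdot 6 \cdot \frac{1}{15} - 20928\right) + 36 = \left(\frac{6}{5} - 20928\right) + 36 = - \frac{104634}{5} + 36 = - \frac{104454}{5}$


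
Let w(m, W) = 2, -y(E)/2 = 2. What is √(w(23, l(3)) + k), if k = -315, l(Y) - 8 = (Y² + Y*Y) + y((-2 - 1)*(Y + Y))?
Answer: I*√313 ≈ 17.692*I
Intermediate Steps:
y(E) = -4 (y(E) = -2*2 = -4)
l(Y) = 4 + 2*Y² (l(Y) = 8 + ((Y² + Y*Y) - 4) = 8 + ((Y² + Y²) - 4) = 8 + (2*Y² - 4) = 8 + (-4 + 2*Y²) = 4 + 2*Y²)
√(w(23, l(3)) + k) = √(2 - 315) = √(-313) = I*√313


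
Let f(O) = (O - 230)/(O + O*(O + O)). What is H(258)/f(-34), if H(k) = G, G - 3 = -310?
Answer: 349673/132 ≈ 2649.0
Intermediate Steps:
G = -307 (G = 3 - 310 = -307)
H(k) = -307
f(O) = (-230 + O)/(O + 2*O²) (f(O) = (-230 + O)/(O + O*(2*O)) = (-230 + O)/(O + 2*O²))
H(258)/f(-34) = -307*(-34*(1 + 2*(-34))/(-230 - 34)) = -307/((-1/34*(-264)/(1 - 68))) = -307/((-1/34*(-264)/(-67))) = -307/((-1/34*(-1/67)*(-264))) = -307/(-132/1139) = -307*(-1139/132) = 349673/132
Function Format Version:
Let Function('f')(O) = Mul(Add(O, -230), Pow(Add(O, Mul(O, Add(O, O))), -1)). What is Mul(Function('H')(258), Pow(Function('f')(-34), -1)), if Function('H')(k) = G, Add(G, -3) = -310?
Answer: Rational(349673, 132) ≈ 2649.0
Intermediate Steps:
G = -307 (G = Add(3, -310) = -307)
Function('H')(k) = -307
Function('f')(O) = Mul(Pow(Add(O, Mul(2, Pow(O, 2))), -1), Add(-230, O)) (Function('f')(O) = Mul(Add(-230, O), Pow(Add(O, Mul(O, Mul(2, O))), -1)) = Mul(Add(-230, O), Pow(Add(O, Mul(2, Pow(O, 2))), -1)) = Mul(Pow(Add(O, Mul(2, Pow(O, 2))), -1), Add(-230, O)))
Mul(Function('H')(258), Pow(Function('f')(-34), -1)) = Mul(-307, Pow(Mul(Pow(-34, -1), Pow(Add(1, Mul(2, -34)), -1), Add(-230, -34)), -1)) = Mul(-307, Pow(Mul(Rational(-1, 34), Pow(Add(1, -68), -1), -264), -1)) = Mul(-307, Pow(Mul(Rational(-1, 34), Pow(-67, -1), -264), -1)) = Mul(-307, Pow(Mul(Rational(-1, 34), Rational(-1, 67), -264), -1)) = Mul(-307, Pow(Rational(-132, 1139), -1)) = Mul(-307, Rational(-1139, 132)) = Rational(349673, 132)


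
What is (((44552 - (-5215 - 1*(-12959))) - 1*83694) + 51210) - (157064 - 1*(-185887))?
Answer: -338627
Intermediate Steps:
(((44552 - (-5215 - 1*(-12959))) - 1*83694) + 51210) - (157064 - 1*(-185887)) = (((44552 - (-5215 + 12959)) - 83694) + 51210) - (157064 + 185887) = (((44552 - 1*7744) - 83694) + 51210) - 1*342951 = (((44552 - 7744) - 83694) + 51210) - 342951 = ((36808 - 83694) + 51210) - 342951 = (-46886 + 51210) - 342951 = 4324 - 342951 = -338627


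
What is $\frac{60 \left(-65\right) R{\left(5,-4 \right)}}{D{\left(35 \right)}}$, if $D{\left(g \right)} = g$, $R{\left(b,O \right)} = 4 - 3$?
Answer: $- \frac{780}{7} \approx -111.43$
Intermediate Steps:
$R{\left(b,O \right)} = 1$ ($R{\left(b,O \right)} = 4 - 3 = 1$)
$\frac{60 \left(-65\right) R{\left(5,-4 \right)}}{D{\left(35 \right)}} = \frac{60 \left(-65\right) 1}{35} = \left(-3900\right) 1 \cdot \frac{1}{35} = \left(-3900\right) \frac{1}{35} = - \frac{780}{7}$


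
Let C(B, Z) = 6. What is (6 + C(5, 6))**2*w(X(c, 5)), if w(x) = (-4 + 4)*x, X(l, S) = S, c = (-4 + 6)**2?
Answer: 0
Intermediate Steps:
c = 4 (c = 2**2 = 4)
w(x) = 0 (w(x) = 0*x = 0)
(6 + C(5, 6))**2*w(X(c, 5)) = (6 + 6)**2*0 = 12**2*0 = 144*0 = 0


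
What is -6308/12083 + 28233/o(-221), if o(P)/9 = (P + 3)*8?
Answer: -48905523/21072752 ≈ -2.3208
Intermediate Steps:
o(P) = 216 + 72*P (o(P) = 9*((P + 3)*8) = 9*((3 + P)*8) = 9*(24 + 8*P) = 216 + 72*P)
-6308/12083 + 28233/o(-221) = -6308/12083 + 28233/(216 + 72*(-221)) = -6308*1/12083 + 28233/(216 - 15912) = -6308/12083 + 28233/(-15696) = -6308/12083 + 28233*(-1/15696) = -6308/12083 - 3137/1744 = -48905523/21072752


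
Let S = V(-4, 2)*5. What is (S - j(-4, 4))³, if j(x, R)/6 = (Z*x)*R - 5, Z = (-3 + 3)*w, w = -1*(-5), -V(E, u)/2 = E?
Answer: 343000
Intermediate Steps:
V(E, u) = -2*E
w = 5
Z = 0 (Z = (-3 + 3)*5 = 0*5 = 0)
S = 40 (S = -2*(-4)*5 = 8*5 = 40)
j(x, R) = -30 (j(x, R) = 6*((0*x)*R - 5) = 6*(0*R - 5) = 6*(0 - 5) = 6*(-5) = -30)
(S - j(-4, 4))³ = (40 - 1*(-30))³ = (40 + 30)³ = 70³ = 343000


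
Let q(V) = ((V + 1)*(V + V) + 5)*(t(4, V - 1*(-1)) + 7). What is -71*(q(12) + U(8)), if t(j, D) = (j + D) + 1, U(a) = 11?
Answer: -563456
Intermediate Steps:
t(j, D) = 1 + D + j (t(j, D) = (D + j) + 1 = 1 + D + j)
q(V) = (5 + 2*V*(1 + V))*(13 + V) (q(V) = ((V + 1)*(V + V) + 5)*((1 + (V - 1*(-1)) + 4) + 7) = ((1 + V)*(2*V) + 5)*((1 + (V + 1) + 4) + 7) = (2*V*(1 + V) + 5)*((1 + (1 + V) + 4) + 7) = (5 + 2*V*(1 + V))*((6 + V) + 7) = (5 + 2*V*(1 + V))*(13 + V))
-71*(q(12) + U(8)) = -71*((65 + 2*12³ + 28*12² + 31*12) + 11) = -71*((65 + 2*1728 + 28*144 + 372) + 11) = -71*((65 + 3456 + 4032 + 372) + 11) = -71*(7925 + 11) = -71*7936 = -563456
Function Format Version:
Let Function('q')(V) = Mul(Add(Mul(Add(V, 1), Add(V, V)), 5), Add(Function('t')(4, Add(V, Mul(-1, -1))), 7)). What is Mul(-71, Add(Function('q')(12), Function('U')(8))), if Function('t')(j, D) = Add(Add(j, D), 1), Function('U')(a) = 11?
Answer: -563456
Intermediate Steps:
Function('t')(j, D) = Add(1, D, j) (Function('t')(j, D) = Add(Add(D, j), 1) = Add(1, D, j))
Function('q')(V) = Mul(Add(5, Mul(2, V, Add(1, V))), Add(13, V)) (Function('q')(V) = Mul(Add(Mul(Add(V, 1), Add(V, V)), 5), Add(Add(1, Add(V, Mul(-1, -1)), 4), 7)) = Mul(Add(Mul(Add(1, V), Mul(2, V)), 5), Add(Add(1, Add(V, 1), 4), 7)) = Mul(Add(Mul(2, V, Add(1, V)), 5), Add(Add(1, Add(1, V), 4), 7)) = Mul(Add(5, Mul(2, V, Add(1, V))), Add(Add(6, V), 7)) = Mul(Add(5, Mul(2, V, Add(1, V))), Add(13, V)))
Mul(-71, Add(Function('q')(12), Function('U')(8))) = Mul(-71, Add(Add(65, Mul(2, Pow(12, 3)), Mul(28, Pow(12, 2)), Mul(31, 12)), 11)) = Mul(-71, Add(Add(65, Mul(2, 1728), Mul(28, 144), 372), 11)) = Mul(-71, Add(Add(65, 3456, 4032, 372), 11)) = Mul(-71, Add(7925, 11)) = Mul(-71, 7936) = -563456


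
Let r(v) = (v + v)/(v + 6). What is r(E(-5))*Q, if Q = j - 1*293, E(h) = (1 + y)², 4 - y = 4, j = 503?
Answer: 60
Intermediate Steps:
y = 0 (y = 4 - 1*4 = 4 - 4 = 0)
E(h) = 1 (E(h) = (1 + 0)² = 1² = 1)
Q = 210 (Q = 503 - 1*293 = 503 - 293 = 210)
r(v) = 2*v/(6 + v) (r(v) = (2*v)/(6 + v) = 2*v/(6 + v))
r(E(-5))*Q = (2*1/(6 + 1))*210 = (2*1/7)*210 = (2*1*(⅐))*210 = (2/7)*210 = 60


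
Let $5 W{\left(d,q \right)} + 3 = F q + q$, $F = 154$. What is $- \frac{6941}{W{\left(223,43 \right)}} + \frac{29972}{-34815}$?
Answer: $- \frac{1407928039}{231937530} \approx -6.0703$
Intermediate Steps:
$W{\left(d,q \right)} = - \frac{3}{5} + 31 q$ ($W{\left(d,q \right)} = - \frac{3}{5} + \frac{154 q + q}{5} = - \frac{3}{5} + \frac{155 q}{5} = - \frac{3}{5} + 31 q$)
$- \frac{6941}{W{\left(223,43 \right)}} + \frac{29972}{-34815} = - \frac{6941}{- \frac{3}{5} + 31 \cdot 43} + \frac{29972}{-34815} = - \frac{6941}{- \frac{3}{5} + 1333} + 29972 \left(- \frac{1}{34815}\right) = - \frac{6941}{\frac{6662}{5}} - \frac{29972}{34815} = \left(-6941\right) \frac{5}{6662} - \frac{29972}{34815} = - \frac{34705}{6662} - \frac{29972}{34815} = - \frac{1407928039}{231937530}$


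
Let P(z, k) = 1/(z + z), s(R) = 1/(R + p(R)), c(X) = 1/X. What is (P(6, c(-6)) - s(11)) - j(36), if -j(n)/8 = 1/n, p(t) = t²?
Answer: 59/198 ≈ 0.29798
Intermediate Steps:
j(n) = -8/n
s(R) = 1/(R + R²)
P(z, k) = 1/(2*z)
(P(6, c(-6)) - s(11)) - j(36) = ((½)/6 - 1/(11*(1 + 11))) - (-8)/36 = ((½)*(⅙) - 1/(11*12)) - (-8)/36 = (1/12 - 1/(11*12)) - 1*(-2/9) = (1/12 - 1*1/132) + 2/9 = (1/12 - 1/132) + 2/9 = 5/66 + 2/9 = 59/198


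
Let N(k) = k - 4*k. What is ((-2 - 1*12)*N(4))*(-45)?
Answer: -7560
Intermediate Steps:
N(k) = -3*k
((-2 - 1*12)*N(4))*(-45) = ((-2 - 1*12)*(-3*4))*(-45) = ((-2 - 12)*(-12))*(-45) = -14*(-12)*(-45) = 168*(-45) = -7560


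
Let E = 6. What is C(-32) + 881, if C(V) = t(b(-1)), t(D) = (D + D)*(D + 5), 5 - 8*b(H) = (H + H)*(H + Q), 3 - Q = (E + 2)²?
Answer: 37593/32 ≈ 1174.8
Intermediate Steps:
Q = -61 (Q = 3 - (6 + 2)² = 3 - 1*8² = 3 - 1*64 = 3 - 64 = -61)
b(H) = 5/8 - H*(-61 + H)/4 (b(H) = 5/8 - (H + H)*(H - 61)/8 = 5/8 - 2*H*(-61 + H)/8 = 5/8 - H*(-61 + H)/4)
t(D) = 2*D*(5 + D) (t(D) = (2*D)*(5 + D) = 2*D*(5 + D))
C(V) = 9401/32 (C(V) = 2*(5/8 - ¼*(-1)² + (61/4)*(-1))*(5 + (5/8 - ¼*(-1)² + (61/4)*(-1))) = 2*(5/8 - ¼*1 - 61/4)*(5 + (5/8 - ¼*1 - 61/4)) = 2*(5/8 - ¼ - 61/4)*(5 + (5/8 - ¼ - 61/4)) = 2*(-119/8)*(5 - 119/8) = 2*(-119/8)*(-79/8) = 9401/32)
C(-32) + 881 = 9401/32 + 881 = 37593/32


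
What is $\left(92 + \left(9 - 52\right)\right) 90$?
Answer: $4410$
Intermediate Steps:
$\left(92 + \left(9 - 52\right)\right) 90 = \left(92 - 43\right) 90 = 49 \cdot 90 = 4410$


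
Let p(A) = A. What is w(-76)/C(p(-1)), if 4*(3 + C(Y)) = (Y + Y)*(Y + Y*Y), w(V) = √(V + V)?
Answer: -2*I*√38/3 ≈ -4.1096*I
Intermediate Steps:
w(V) = √2*√V (w(V) = √(2*V) = √2*√V)
C(Y) = -3 + Y*(Y + Y²)/2 (C(Y) = -3 + ((Y + Y)*(Y + Y*Y))/4 = -3 + ((2*Y)*(Y + Y²))/4 = -3 + (2*Y*(Y + Y²))/4 = -3 + Y*(Y + Y²)/2)
w(-76)/C(p(-1)) = (√2*√(-76))/(-3 + (½)*(-1)² + (½)*(-1)³) = (√2*(2*I*√19))/(-3 + (½)*1 + (½)*(-1)) = (2*I*√38)/(-3 + ½ - ½) = (2*I*√38)/(-3) = (2*I*√38)*(-⅓) = -2*I*√38/3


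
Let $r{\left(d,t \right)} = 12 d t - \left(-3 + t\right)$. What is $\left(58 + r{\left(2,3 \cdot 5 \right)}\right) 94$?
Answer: $38164$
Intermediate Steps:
$r{\left(d,t \right)} = 3 - t + 12 d t$ ($r{\left(d,t \right)} = 12 d t - \left(-3 + t\right) = 3 - t + 12 d t$)
$\left(58 + r{\left(2,3 \cdot 5 \right)}\right) 94 = \left(58 + \left(3 - 3 \cdot 5 + 12 \cdot 2 \cdot 3 \cdot 5\right)\right) 94 = \left(58 + \left(3 - 15 + 12 \cdot 2 \cdot 15\right)\right) 94 = \left(58 + \left(3 - 15 + 360\right)\right) 94 = \left(58 + 348\right) 94 = 406 \cdot 94 = 38164$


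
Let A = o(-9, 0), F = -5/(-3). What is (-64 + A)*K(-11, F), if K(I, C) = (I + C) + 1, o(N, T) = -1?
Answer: 1625/3 ≈ 541.67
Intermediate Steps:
F = 5/3 (F = -5*(-1/3) = 5/3 ≈ 1.6667)
K(I, C) = 1 + C + I (K(I, C) = (C + I) + 1 = 1 + C + I)
A = -1
(-64 + A)*K(-11, F) = (-64 - 1)*(1 + 5/3 - 11) = -65*(-25/3) = 1625/3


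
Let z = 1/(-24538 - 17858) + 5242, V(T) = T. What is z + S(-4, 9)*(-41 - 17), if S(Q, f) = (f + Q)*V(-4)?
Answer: 271419191/42396 ≈ 6402.0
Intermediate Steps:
S(Q, f) = -4*Q - 4*f (S(Q, f) = (f + Q)*(-4) = (Q + f)*(-4) = -4*Q - 4*f)
z = 222239831/42396 (z = 1/(-42396) + 5242 = -1/42396 + 5242 = 222239831/42396 ≈ 5242.0)
z + S(-4, 9)*(-41 - 17) = 222239831/42396 + (-4*(-4) - 4*9)*(-41 - 17) = 222239831/42396 + (16 - 36)*(-58) = 222239831/42396 - 20*(-58) = 222239831/42396 + 1160 = 271419191/42396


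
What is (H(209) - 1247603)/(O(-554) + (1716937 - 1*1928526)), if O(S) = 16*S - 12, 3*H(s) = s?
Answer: 748520/132279 ≈ 5.6586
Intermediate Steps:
H(s) = s/3
O(S) = -12 + 16*S
(H(209) - 1247603)/(O(-554) + (1716937 - 1*1928526)) = ((⅓)*209 - 1247603)/((-12 + 16*(-554)) + (1716937 - 1*1928526)) = (209/3 - 1247603)/((-12 - 8864) + (1716937 - 1928526)) = -3742600/(3*(-8876 - 211589)) = -3742600/3/(-220465) = -3742600/3*(-1/220465) = 748520/132279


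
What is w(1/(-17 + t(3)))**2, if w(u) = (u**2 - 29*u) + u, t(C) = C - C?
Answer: 227529/83521 ≈ 2.7242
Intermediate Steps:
t(C) = 0
w(u) = u**2 - 28*u
w(1/(-17 + t(3)))**2 = ((-28 + 1/(-17 + 0))/(-17 + 0))**2 = ((-28 + 1/(-17))/(-17))**2 = (-(-28 - 1/17)/17)**2 = (-1/17*(-477/17))**2 = (477/289)**2 = 227529/83521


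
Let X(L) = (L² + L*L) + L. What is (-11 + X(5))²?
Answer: 1936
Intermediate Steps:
X(L) = L + 2*L² (X(L) = (L² + L²) + L = 2*L² + L = L + 2*L²)
(-11 + X(5))² = (-11 + 5*(1 + 2*5))² = (-11 + 5*(1 + 10))² = (-11 + 5*11)² = (-11 + 55)² = 44² = 1936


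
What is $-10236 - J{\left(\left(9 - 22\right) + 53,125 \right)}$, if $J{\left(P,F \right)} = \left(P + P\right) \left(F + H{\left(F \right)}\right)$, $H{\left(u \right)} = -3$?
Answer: $-19996$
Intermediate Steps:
$J{\left(P,F \right)} = 2 P \left(-3 + F\right)$ ($J{\left(P,F \right)} = \left(P + P\right) \left(F - 3\right) = 2 P \left(-3 + F\right)$)
$-10236 - J{\left(\left(9 - 22\right) + 53,125 \right)} = -10236 - 2 \left(\left(9 - 22\right) + 53\right) \left(-3 + 125\right) = -10236 - 2 \left(-13 + 53\right) 122 = -10236 - 2 \cdot 40 \cdot 122 = -10236 - 9760 = -19996$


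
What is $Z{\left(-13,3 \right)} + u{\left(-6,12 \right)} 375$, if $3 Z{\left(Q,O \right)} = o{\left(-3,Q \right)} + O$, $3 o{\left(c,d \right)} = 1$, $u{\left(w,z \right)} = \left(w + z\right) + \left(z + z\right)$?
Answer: $\frac{101260}{9} \approx 11251.0$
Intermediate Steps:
$u{\left(w,z \right)} = w + 3 z$ ($u{\left(w,z \right)} = \left(w + z\right) + 2 z = w + 3 z$)
$o{\left(c,d \right)} = \frac{1}{3}$ ($o{\left(c,d \right)} = \frac{1}{3} \cdot 1 = \frac{1}{3}$)
$Z{\left(Q,O \right)} = \frac{1}{9} + \frac{O}{3}$ ($Z{\left(Q,O \right)} = \frac{\frac{1}{3} + O}{3} = \frac{1}{9} + \frac{O}{3}$)
$Z{\left(-13,3 \right)} + u{\left(-6,12 \right)} 375 = \left(\frac{1}{9} + \frac{1}{3} \cdot 3\right) + \left(-6 + 3 \cdot 12\right) 375 = \left(\frac{1}{9} + 1\right) + \left(-6 + 36\right) 375 = \frac{10}{9} + 30 \cdot 375 = \frac{10}{9} + 11250 = \frac{101260}{9}$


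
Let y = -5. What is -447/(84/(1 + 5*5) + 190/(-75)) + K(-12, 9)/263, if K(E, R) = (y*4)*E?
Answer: -22891755/35768 ≈ -640.01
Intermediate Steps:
K(E, R) = -20*E (K(E, R) = (-5*4)*E = -20*E)
-447/(84/(1 + 5*5) + 190/(-75)) + K(-12, 9)/263 = -447/(84/(1 + 5*5) + 190/(-75)) - 20*(-12)/263 = -447/(84/(1 + 25) + 190*(-1/75)) + 240*(1/263) = -447/(84/26 - 38/15) + 240/263 = -447/(84*(1/26) - 38/15) + 240/263 = -447/(42/13 - 38/15) + 240/263 = -447/136/195 + 240/263 = -447*195/136 + 240/263 = -87165/136 + 240/263 = -22891755/35768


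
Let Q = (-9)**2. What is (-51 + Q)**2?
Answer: 900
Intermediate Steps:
Q = 81
(-51 + Q)**2 = (-51 + 81)**2 = 30**2 = 900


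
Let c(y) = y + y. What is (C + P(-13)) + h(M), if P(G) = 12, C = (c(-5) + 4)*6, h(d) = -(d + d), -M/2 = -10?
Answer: -64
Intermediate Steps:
c(y) = 2*y
M = 20 (M = -2*(-10) = 20)
h(d) = -2*d
C = -36 (C = (2*(-5) + 4)*6 = (-10 + 4)*6 = -6*6 = -36)
(C + P(-13)) + h(M) = (-36 + 12) - 2*20 = -24 - 40 = -64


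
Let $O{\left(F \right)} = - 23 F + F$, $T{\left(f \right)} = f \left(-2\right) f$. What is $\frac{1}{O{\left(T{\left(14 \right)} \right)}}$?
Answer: $\frac{1}{8624} \approx 0.00011596$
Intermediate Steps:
$T{\left(f \right)} = - 2 f^{2}$ ($T{\left(f \right)} = - 2 f f = - 2 f^{2}$)
$O{\left(F \right)} = - 22 F$
$\frac{1}{O{\left(T{\left(14 \right)} \right)}} = \frac{1}{\left(-22\right) \left(- 2 \cdot 14^{2}\right)} = \frac{1}{\left(-22\right) \left(\left(-2\right) 196\right)} = \frac{1}{\left(-22\right) \left(-392\right)} = \frac{1}{8624}$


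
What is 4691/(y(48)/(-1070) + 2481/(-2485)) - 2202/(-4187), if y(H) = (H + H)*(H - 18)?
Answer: -5220340908521/4108062489 ≈ -1270.8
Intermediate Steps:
y(H) = 2*H*(-18 + H) (y(H) = (2*H)*(-18 + H) = 2*H*(-18 + H))
4691/(y(48)/(-1070) + 2481/(-2485)) - 2202/(-4187) = 4691/((2*48*(-18 + 48))/(-1070) + 2481/(-2485)) - 2202/(-4187) = 4691/((2*48*30)*(-1/1070) + 2481*(-1/2485)) - 2202*(-1/4187) = 4691/(2880*(-1/1070) - 2481/2485) + 2202/4187 = 4691/(-288/107 - 2481/2485) + 2202/4187 = 4691/(-981147/265895) + 2202/4187 = 4691*(-265895/981147) + 2202/4187 = -1247313445/981147 + 2202/4187 = -5220340908521/4108062489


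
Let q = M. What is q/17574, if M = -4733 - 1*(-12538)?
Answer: 7805/17574 ≈ 0.44412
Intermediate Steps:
M = 7805 (M = -4733 + 12538 = 7805)
q = 7805
q/17574 = 7805/17574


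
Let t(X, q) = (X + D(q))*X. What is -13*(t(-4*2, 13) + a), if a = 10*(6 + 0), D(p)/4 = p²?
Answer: 68692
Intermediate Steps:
D(p) = 4*p²
t(X, q) = X*(X + 4*q²) (t(X, q) = (X + 4*q²)*X = X*(X + 4*q²))
a = 60 (a = 10*6 = 60)
-13*(t(-4*2, 13) + a) = -13*((-4*2)*(-4*2 + 4*13²) + 60) = -13*(-8*(-8 + 4*169) + 60) = -13*(-8*(-8 + 676) + 60) = -13*(-8*668 + 60) = -13*(-5344 + 60) = -13*(-5284) = 68692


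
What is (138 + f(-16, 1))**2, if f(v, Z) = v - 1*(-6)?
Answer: 16384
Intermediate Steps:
f(v, Z) = 6 + v (f(v, Z) = v + 6 = 6 + v)
(138 + f(-16, 1))**2 = (138 + (6 - 16))**2 = (138 - 10)**2 = 128**2 = 16384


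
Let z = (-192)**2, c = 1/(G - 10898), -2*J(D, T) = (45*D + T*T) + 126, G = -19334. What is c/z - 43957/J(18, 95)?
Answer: 97977730783511/11101260054528 ≈ 8.8258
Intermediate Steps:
J(D, T) = -63 - 45*D/2 - T**2/2 (J(D, T) = -((45*D + T*T) + 126)/2 = -((45*D + T**2) + 126)/2 = -((T**2 + 45*D) + 126)/2 = -(126 + T**2 + 45*D)/2 = -63 - 45*D/2 - T**2/2)
c = -1/30232 (c = 1/(-19334 - 10898) = 1/(-30232) = -1/30232 ≈ -3.3078e-5)
z = 36864
c/z - 43957/J(18, 95) = -1/30232/36864 - 43957/(-63 - 45/2*18 - 1/2*95**2) = -1/30232*1/36864 - 43957/(-63 - 405 - 1/2*9025) = -1/1114472448 - 43957/(-63 - 405 - 9025/2) = -1/1114472448 - 43957/(-9961/2) = -1/1114472448 - 43957*(-2/9961) = -1/1114472448 + 87914/9961 = 97977730783511/11101260054528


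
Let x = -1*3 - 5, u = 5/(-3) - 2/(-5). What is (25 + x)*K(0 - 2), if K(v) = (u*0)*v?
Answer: 0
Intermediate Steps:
u = -19/15 (u = 5*(-1/3) - 2*(-1/5) = -5/3 + 2/5 = -19/15 ≈ -1.2667)
x = -8 (x = -3 - 5 = -8)
K(v) = 0 (K(v) = (-19/15*0)*v = 0*v = 0)
(25 + x)*K(0 - 2) = (25 - 8)*0 = 17*0 = 0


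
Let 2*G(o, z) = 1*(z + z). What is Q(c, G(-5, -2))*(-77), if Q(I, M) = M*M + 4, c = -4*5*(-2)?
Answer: -616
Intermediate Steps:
c = 40 (c = -20*(-2) = 40)
G(o, z) = z (G(o, z) = (1*(z + z))/2 = (1*(2*z))/2 = (2*z)/2 = z)
Q(I, M) = 4 + M² (Q(I, M) = M² + 4 = 4 + M²)
Q(c, G(-5, -2))*(-77) = (4 + (-2)²)*(-77) = (4 + 4)*(-77) = 8*(-77) = -616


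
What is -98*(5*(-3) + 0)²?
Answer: -22050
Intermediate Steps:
-98*(5*(-3) + 0)² = -98*(-15 + 0)² = -98*(-15)² = -98*225 = -22050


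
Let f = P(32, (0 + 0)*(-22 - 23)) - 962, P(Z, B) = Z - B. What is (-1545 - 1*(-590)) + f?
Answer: -1885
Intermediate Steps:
f = -930 (f = (32 - (0 + 0)*(-22 - 23)) - 962 = (32 - 0*(-45)) - 962 = (32 - 1*0) - 962 = (32 + 0) - 962 = 32 - 962 = -930)
(-1545 - 1*(-590)) + f = (-1545 - 1*(-590)) - 930 = (-1545 + 590) - 930 = -955 - 930 = -1885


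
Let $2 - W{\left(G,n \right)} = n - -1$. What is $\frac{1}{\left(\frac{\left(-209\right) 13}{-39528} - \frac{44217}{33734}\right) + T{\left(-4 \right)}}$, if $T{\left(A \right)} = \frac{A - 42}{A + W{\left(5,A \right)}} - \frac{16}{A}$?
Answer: $- \frac{666718776}{28830265741} \approx -0.023126$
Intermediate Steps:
$W{\left(G,n \right)} = 1 - n$ ($W{\left(G,n \right)} = 2 - \left(n - -1\right) = 2 - \left(n + 1\right) = 2 - \left(1 + n\right) = 1 - n$)
$T{\left(A \right)} = -42 + A - \frac{16}{A}$ ($T{\left(A \right)} = \frac{A - 42}{A - \left(-1 + A\right)} - \frac{16}{A} = \frac{-42 + A}{1} - \frac{16}{A} = \left(-42 + A\right) 1 - \frac{16}{A} = \left(-42 + A\right) - \frac{16}{A} = -42 + A - \frac{16}{A}$)
$\frac{1}{\left(\frac{\left(-209\right) 13}{-39528} - \frac{44217}{33734}\right) + T{\left(-4 \right)}} = \frac{1}{\left(\frac{\left(-209\right) 13}{-39528} - \frac{44217}{33734}\right) - \left(46 - 4\right)} = \frac{1}{\left(\left(-2717\right) \left(- \frac{1}{39528}\right) - \frac{44217}{33734}\right) - 42} = \frac{1}{\left(\frac{2717}{39528} - \frac{44217}{33734}\right) - 42} = \frac{1}{- \frac{828077149}{666718776} - 42} = \frac{1}{- \frac{28830265741}{666718776}} = - \frac{666718776}{28830265741}$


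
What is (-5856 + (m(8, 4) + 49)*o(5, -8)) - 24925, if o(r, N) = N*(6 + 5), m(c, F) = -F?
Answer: -34741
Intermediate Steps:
o(r, N) = 11*N (o(r, N) = N*11 = 11*N)
(-5856 + (m(8, 4) + 49)*o(5, -8)) - 24925 = (-5856 + (-1*4 + 49)*(11*(-8))) - 24925 = (-5856 + (-4 + 49)*(-88)) - 24925 = (-5856 + 45*(-88)) - 24925 = (-5856 - 3960) - 24925 = -9816 - 24925 = -34741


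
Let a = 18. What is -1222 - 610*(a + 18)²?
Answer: -791782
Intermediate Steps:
-1222 - 610*(a + 18)² = -1222 - 610*(18 + 18)² = -1222 - 610*36² = -1222 - 610*1296 = -1222 - 790560 = -791782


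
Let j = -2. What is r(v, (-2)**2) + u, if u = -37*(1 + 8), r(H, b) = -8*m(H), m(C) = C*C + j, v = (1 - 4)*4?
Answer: -1469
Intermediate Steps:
v = -12 (v = -3*4 = -12)
m(C) = -2 + C**2 (m(C) = C*C - 2 = C**2 - 2 = -2 + C**2)
r(H, b) = 16 - 8*H**2 (r(H, b) = -8*(-2 + H**2) = 16 - 8*H**2)
u = -333 (u = -37*9 = -333)
r(v, (-2)**2) + u = (16 - 8*(-12)**2) - 333 = (16 - 8*144) - 333 = (16 - 1152) - 333 = -1136 - 333 = -1469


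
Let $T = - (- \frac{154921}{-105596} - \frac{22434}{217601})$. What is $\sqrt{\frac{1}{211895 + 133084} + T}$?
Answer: $\frac{7 i \sqrt{5398569487872542367839352763}}{440380933828938} \approx 1.1679 i$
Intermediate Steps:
$T = - \frac{31342023857}{22977795196}$ ($T = - (\left(-154921\right) \left(- \frac{1}{105596}\right) - \frac{22434}{217601}) = - (\frac{154921}{105596} - \frac{22434}{217601}) = \left(-1\right) \frac{31342023857}{22977795196} = - \frac{31342023857}{22977795196} \approx -1.364$)
$\sqrt{\frac{1}{211895 + 133084} + T} = \sqrt{\frac{1}{211895 + 133084} - \frac{31342023857}{22977795196}} = \sqrt{\frac{1}{344979} - \frac{31342023857}{22977795196}} = \sqrt{- \frac{10812317070368807}{7926856808920884}} = \frac{7 i \sqrt{5398569487872542367839352763}}{440380933828938}$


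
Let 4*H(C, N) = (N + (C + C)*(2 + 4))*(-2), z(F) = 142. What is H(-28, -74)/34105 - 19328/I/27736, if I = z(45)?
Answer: 1852669/1679036897 ≈ 0.0011034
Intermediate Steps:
I = 142
H(C, N) = -6*C - N/2 (H(C, N) = ((N + (C + C)*(2 + 4))*(-2))/4 = ((N + (2*C)*6)*(-2))/4 = ((N + 12*C)*(-2))/4 = (-24*C - 2*N)/4 = -6*C - N/2)
H(-28, -74)/34105 - 19328/I/27736 = (-6*(-28) - 1/2*(-74))/34105 - 19328/142/27736 = (168 + 37)*(1/34105) - 19328*1/142*(1/27736) = 205*(1/34105) - 9664/71*1/27736 = 41/6821 - 1208/246157 = 1852669/1679036897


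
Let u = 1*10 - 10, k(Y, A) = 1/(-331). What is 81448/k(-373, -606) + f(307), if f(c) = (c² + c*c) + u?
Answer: -26770790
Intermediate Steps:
k(Y, A) = -1/331
u = 0 (u = 10 - 10 = 0)
f(c) = 2*c² (f(c) = (c² + c*c) + 0 = (c² + c²) + 0 = 2*c² + 0 = 2*c²)
81448/k(-373, -606) + f(307) = 81448/(-1/331) + 2*307² = 81448*(-331) + 2*94249 = -26959288 + 188498 = -26770790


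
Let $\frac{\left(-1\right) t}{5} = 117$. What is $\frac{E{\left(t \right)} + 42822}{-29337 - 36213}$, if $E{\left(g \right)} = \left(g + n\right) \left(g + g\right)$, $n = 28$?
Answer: $- \frac{115752}{10925} \approx -10.595$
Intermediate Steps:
$t = -585$ ($t = \left(-5\right) 117 = -585$)
$E{\left(g \right)} = 2 g \left(28 + g\right)$ ($E{\left(g \right)} = \left(g + 28\right) \left(g + g\right) = \left(28 + g\right) 2 g = 2 g \left(28 + g\right)$)
$\frac{E{\left(t \right)} + 42822}{-29337 - 36213} = \frac{2 \left(-585\right) \left(28 - 585\right) + 42822}{-29337 - 36213} = \frac{2 \left(-585\right) \left(-557\right) + 42822}{-65550} = \left(651690 + 42822\right) \left(- \frac{1}{65550}\right) = 694512 \left(- \frac{1}{65550}\right) = - \frac{115752}{10925}$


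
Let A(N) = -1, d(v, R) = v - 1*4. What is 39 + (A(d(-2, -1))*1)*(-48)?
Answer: 87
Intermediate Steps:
d(v, R) = -4 + v (d(v, R) = v - 4 = -4 + v)
39 + (A(d(-2, -1))*1)*(-48) = 39 - 1*1*(-48) = 39 - 1*(-48) = 39 + 48 = 87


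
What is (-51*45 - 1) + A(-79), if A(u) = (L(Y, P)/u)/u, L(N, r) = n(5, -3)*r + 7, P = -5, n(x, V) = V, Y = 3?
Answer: -14329314/6241 ≈ -2296.0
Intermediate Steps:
L(N, r) = 7 - 3*r (L(N, r) = -3*r + 7 = 7 - 3*r)
A(u) = 22/u**2 (A(u) = ((7 - 3*(-5))/u)/u = ((7 + 15)/u)/u = (22/u)/u = 22/u**2)
(-51*45 - 1) + A(-79) = (-51*45 - 1) + 22/(-79)**2 = (-2295 - 1) + 22*(1/6241) = -2296 + 22/6241 = -14329314/6241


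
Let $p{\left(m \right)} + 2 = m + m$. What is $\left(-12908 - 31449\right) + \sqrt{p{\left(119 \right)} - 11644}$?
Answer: $-44357 + 4 i \sqrt{713} \approx -44357.0 + 106.81 i$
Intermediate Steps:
$p{\left(m \right)} = -2 + 2 m$ ($p{\left(m \right)} = -2 + \left(m + m\right) = -2 + 2 m$)
$\left(-12908 - 31449\right) + \sqrt{p{\left(119 \right)} - 11644} = \left(-12908 - 31449\right) + \sqrt{\left(-2 + 2 \cdot 119\right) - 11644} = -44357 + \sqrt{\left(-2 + 238\right) - 11644} = -44357 + \sqrt{236 - 11644} = -44357 + \sqrt{-11408} = -44357 + 4 i \sqrt{713}$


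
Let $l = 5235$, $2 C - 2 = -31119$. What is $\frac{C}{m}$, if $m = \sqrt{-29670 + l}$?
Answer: $\frac{31117 i \sqrt{2715}}{16290} \approx 99.532 i$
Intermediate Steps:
$C = - \frac{31117}{2}$ ($C = 1 + \frac{1}{2} \left(-31119\right) = 1 - \frac{31119}{2} = - \frac{31117}{2} \approx -15559.0$)
$m = 3 i \sqrt{2715}$ ($m = \sqrt{-29670 + 5235} = \sqrt{-24435} = 3 i \sqrt{2715} \approx 156.32 i$)
$\frac{C}{m} = - \frac{31117}{2 \cdot 3 i \sqrt{2715}} = - \frac{31117 \left(- \frac{i \sqrt{2715}}{8145}\right)}{2} = \frac{31117 i \sqrt{2715}}{16290}$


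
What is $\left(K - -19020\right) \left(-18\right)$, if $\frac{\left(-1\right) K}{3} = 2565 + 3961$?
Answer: $10044$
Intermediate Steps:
$K = -19578$ ($K = - 3 \left(2565 + 3961\right) = \left(-3\right) 6526 = -19578$)
$\left(K - -19020\right) \left(-18\right) = \left(-19578 - -19020\right) \left(-18\right) = \left(-19578 + 19020\right) \left(-18\right) = \left(-558\right) \left(-18\right) = 10044$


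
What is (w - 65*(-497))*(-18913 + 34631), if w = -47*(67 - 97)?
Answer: 529932370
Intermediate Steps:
w = 1410 (w = -47*(-30) = 1410)
(w - 65*(-497))*(-18913 + 34631) = (1410 - 65*(-497))*(-18913 + 34631) = (1410 + 32305)*15718 = 33715*15718 = 529932370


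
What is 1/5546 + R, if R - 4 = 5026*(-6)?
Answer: -167222991/5546 ≈ -30152.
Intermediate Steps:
R = -30152 (R = 4 + 5026*(-6) = 4 - 30156 = -30152)
1/5546 + R = 1/5546 - 30152 = -167222991/5546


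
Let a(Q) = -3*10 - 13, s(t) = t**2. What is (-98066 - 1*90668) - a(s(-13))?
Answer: -188691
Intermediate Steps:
a(Q) = -43 (a(Q) = -30 - 13 = -43)
(-98066 - 1*90668) - a(s(-13)) = (-98066 - 1*90668) - 1*(-43) = (-98066 - 90668) + 43 = -188734 + 43 = -188691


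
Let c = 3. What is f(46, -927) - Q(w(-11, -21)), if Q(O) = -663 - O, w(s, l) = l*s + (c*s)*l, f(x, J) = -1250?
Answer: 337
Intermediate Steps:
w(s, l) = 4*l*s (w(s, l) = l*s + (3*s)*l = l*s + 3*l*s = 4*l*s)
f(46, -927) - Q(w(-11, -21)) = -1250 - (-663 - 4*(-21)*(-11)) = -1250 - (-663 - 1*924) = -1250 - (-663 - 924) = -1250 - 1*(-1587) = -1250 + 1587 = 337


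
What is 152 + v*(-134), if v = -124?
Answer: 16768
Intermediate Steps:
152 + v*(-134) = 152 - 124*(-134) = 152 + 16616 = 16768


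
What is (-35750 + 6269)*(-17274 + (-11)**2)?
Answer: 505687593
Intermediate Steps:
(-35750 + 6269)*(-17274 + (-11)**2) = -29481*(-17274 + 121) = -29481*(-17153) = 505687593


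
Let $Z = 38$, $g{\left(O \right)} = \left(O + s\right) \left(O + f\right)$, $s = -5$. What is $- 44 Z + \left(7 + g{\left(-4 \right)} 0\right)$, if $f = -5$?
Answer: $-1665$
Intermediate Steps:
$g{\left(O \right)} = \left(-5 + O\right)^{2}$ ($g{\left(O \right)} = \left(O - 5\right) \left(O - 5\right) = \left(-5 + O\right) \left(-5 + O\right) = \left(-5 + O\right)^{2}$)
$- 44 Z + \left(7 + g{\left(-4 \right)} 0\right) = \left(-44\right) 38 + \left(7 + \left(25 + \left(-4\right)^{2} - -40\right) 0\right) = -1672 + \left(7 + \left(25 + 16 + 40\right) 0\right) = -1672 + \left(7 + 81 \cdot 0\right) = -1672 + \left(7 + 0\right) = -1672 + 7 = -1665$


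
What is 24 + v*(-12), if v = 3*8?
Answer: -264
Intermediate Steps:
v = 24
24 + v*(-12) = 24 + 24*(-12) = 24 - 288 = -264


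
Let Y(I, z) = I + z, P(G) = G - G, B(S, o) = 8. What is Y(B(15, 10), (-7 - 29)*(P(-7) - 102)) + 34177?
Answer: 37857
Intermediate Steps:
P(G) = 0
Y(B(15, 10), (-7 - 29)*(P(-7) - 102)) + 34177 = (8 + (-7 - 29)*(0 - 102)) + 34177 = (8 - 36*(-102)) + 34177 = (8 + 3672) + 34177 = 3680 + 34177 = 37857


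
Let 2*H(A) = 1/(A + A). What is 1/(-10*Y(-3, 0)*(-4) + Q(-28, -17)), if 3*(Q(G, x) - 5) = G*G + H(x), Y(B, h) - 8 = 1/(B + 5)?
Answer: 204/123691 ≈ 0.0016493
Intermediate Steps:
Y(B, h) = 8 + 1/(5 + B) (Y(B, h) = 8 + 1/(B + 5) = 8 + 1/(5 + B))
H(A) = 1/(4*A) (H(A) = 1/(2*(A + A)) = 1/(2*((2*A))) = (1/(2*A))/2 = 1/(4*A))
Q(G, x) = 5 + G²/3 + 1/(12*x) (Q(G, x) = 5 + (G*G + 1/(4*x))/3 = 5 + (G² + 1/(4*x))/3 = 5 + (G²/3 + 1/(12*x)) = 5 + G²/3 + 1/(12*x))
1/(-10*Y(-3, 0)*(-4) + Q(-28, -17)) = 1/(-10*(41 + 8*(-3))/(5 - 3)*(-4) + (5 + (⅓)*(-28)² + (1/12)/(-17))) = 1/(-10*(41 - 24)/2*(-4) + (5 + (⅓)*784 + (1/12)*(-1/17))) = 1/(-5*17*(-4) + (5 + 784/3 - 1/204)) = 1/(-10*17/2*(-4) + 54331/204) = 1/(-85*(-4) + 54331/204) = 1/(340 + 54331/204) = 1/(123691/204) = 204/123691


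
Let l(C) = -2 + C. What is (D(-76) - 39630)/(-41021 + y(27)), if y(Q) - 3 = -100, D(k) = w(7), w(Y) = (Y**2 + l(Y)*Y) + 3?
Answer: 1883/1958 ≈ 0.96170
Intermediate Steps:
w(Y) = 3 + Y**2 + Y*(-2 + Y) (w(Y) = (Y**2 + (-2 + Y)*Y) + 3 = (Y**2 + Y*(-2 + Y)) + 3 = 3 + Y**2 + Y*(-2 + Y))
D(k) = 87 (D(k) = 3 + 7**2 + 7*(-2 + 7) = 3 + 49 + 7*5 = 3 + 49 + 35 = 87)
y(Q) = -97 (y(Q) = 3 - 100 = -97)
(D(-76) - 39630)/(-41021 + y(27)) = (87 - 39630)/(-41021 - 97) = -39543/(-41118) = -39543*(-1/41118) = 1883/1958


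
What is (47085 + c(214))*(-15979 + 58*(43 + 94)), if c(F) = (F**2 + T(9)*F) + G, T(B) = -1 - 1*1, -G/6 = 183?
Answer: -733854715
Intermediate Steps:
G = -1098 (G = -6*183 = -1098)
T(B) = -2 (T(B) = -1 - 1 = -2)
c(F) = -1098 + F**2 - 2*F (c(F) = (F**2 - 2*F) - 1098 = -1098 + F**2 - 2*F)
(47085 + c(214))*(-15979 + 58*(43 + 94)) = (47085 + (-1098 + 214**2 - 2*214))*(-15979 + 58*(43 + 94)) = (47085 + (-1098 + 45796 - 428))*(-15979 + 58*137) = (47085 + 44270)*(-15979 + 7946) = 91355*(-8033) = -733854715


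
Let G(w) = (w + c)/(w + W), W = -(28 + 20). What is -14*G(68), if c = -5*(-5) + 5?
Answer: -343/5 ≈ -68.600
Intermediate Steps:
c = 30 (c = 25 + 5 = 30)
W = -48 (W = -1*48 = -48)
G(w) = (30 + w)/(-48 + w) (G(w) = (w + 30)/(w - 48) = (30 + w)/(-48 + w))
-14*G(68) = -14*(30 + 68)/(-48 + 68) = -14*98/20 = -7*98/10 = -14*49/10 = -343/5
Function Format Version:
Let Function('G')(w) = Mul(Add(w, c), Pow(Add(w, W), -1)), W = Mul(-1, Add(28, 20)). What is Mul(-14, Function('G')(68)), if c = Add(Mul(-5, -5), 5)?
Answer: Rational(-343, 5) ≈ -68.600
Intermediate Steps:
c = 30 (c = Add(25, 5) = 30)
W = -48 (W = Mul(-1, 48) = -48)
Function('G')(w) = Mul(Pow(Add(-48, w), -1), Add(30, w)) (Function('G')(w) = Mul(Add(w, 30), Pow(Add(w, -48), -1)) = Mul(Add(30, w), Pow(Add(-48, w), -1)) = Mul(Pow(Add(-48, w), -1), Add(30, w)))
Mul(-14, Function('G')(68)) = Mul(-14, Mul(Pow(Add(-48, 68), -1), Add(30, 68))) = Mul(-14, Mul(Pow(20, -1), 98)) = Mul(-14, Mul(Rational(1, 20), 98)) = Mul(-14, Rational(49, 10)) = Rational(-343, 5)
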